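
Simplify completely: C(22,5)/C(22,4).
C(n,k+1)/C(n,k) = (n−k)/(k+1). Here (22−4)/(4+1) = 18/5 = 18/5.
Final answer: 18/5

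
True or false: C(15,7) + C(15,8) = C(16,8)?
True

Working:
Pascal's identity C(n,k) + C(n,k+1) = C(n+1,k+1): 6,435 + 6,435 = 12,870 = C(16,8).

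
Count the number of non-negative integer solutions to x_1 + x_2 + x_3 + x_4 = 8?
165

Solution: C(8+4-1, 4-1) = 165.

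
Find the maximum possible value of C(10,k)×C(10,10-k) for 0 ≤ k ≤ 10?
C(10,k)·C(10,10-k) = C(10,k)², maximised at the centre k = 5: C(10,5)² = 63,504.

Answer: 63,504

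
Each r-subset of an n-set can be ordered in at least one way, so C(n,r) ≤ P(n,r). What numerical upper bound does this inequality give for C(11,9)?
19,958,400
P(11,9) = 11·10·9·8·7·6·5·4·3 = 19,958,400, so C(11,9) ≤ 19,958,400. (The bound is loose by a factor of 9! = 362,880: C(11,9) = 19,958,400/362,880 = 55.)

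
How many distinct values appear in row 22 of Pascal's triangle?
12

Reasoning: Row 22 has entries C(22,0)..C(22,22); by symmetry C(22,k)=C(22,22-k), giving 12 distinct values.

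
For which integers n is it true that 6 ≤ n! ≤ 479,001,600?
n! is strictly increasing; 3! = 6 and 12! = 479,001,600, so valid n = 3, 4, 5, 6, 7, 8, 9, 10, 11, 12.
Final answer: 3, 4, 5, 6, 7, 8, 9, 10, 11, 12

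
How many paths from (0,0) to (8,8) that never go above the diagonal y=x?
1,430

Working:
Counted by the Catalan number C_8: C_8 = C(16,8)/(8+1) = 12,870/9 = 1,430.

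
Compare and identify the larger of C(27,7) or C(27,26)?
C(27,7)

Reasoning: C(27,7)=888,030, C(27,26)=27.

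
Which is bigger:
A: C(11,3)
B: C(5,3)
A

Working:
A=C(11,3)=165, B=C(5,3)=10.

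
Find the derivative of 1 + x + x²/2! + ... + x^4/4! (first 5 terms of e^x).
1 + x + x²/2! + ... + x^3/3!

Differentiating term by term gives the first 4 terms of e^x.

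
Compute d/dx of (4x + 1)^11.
44(4x + 1)^10
Chain rule: 11(4x+1)^{10} × 4 = 44(4x+1)^{10}.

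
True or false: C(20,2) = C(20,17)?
False
C(20,2) = 190 but C(20,17) = 1,140; symmetry gives C(20,2) = C(20,18), not C(20,17).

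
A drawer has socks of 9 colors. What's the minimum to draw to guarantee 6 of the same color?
46

Working:
Worst case: 5 of each = 45. One more: 46.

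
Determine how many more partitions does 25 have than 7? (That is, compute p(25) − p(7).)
1,943

Working:
Pentagonal recurrence p(n) = p(n−1) + p(n−2) − p(n−5) − p(n−7) + …: p(25) = p(24) + p(23) − p(20) − p(18) + p(13) + p(10) − p(3) = 1,575 + 1,255 − 627 − 385 + 101 + 42 − 3 = 1,958.
p(7) = p(6) + p(5) − p(2) − p(0) = 11 + 7 − 2 − 1 = 15.
Difference = 1,958 − 15 = 1,943.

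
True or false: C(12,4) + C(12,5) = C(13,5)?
True

Working:
Pascal's identity: LHS = 495 + 792 = 1,287; RHS = C(13,5) = 1,287. Both sides agree, so the statement holds.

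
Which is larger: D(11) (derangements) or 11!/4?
D(11)

Reasoning: D(11) = (11-1)·[D(10) + D(9)] = 10·[1,334,961 + 133,496] = 14,684,570; 11!/4 = 39,916,800/4 = 9,979,200.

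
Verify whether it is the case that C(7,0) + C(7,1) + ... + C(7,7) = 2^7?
True
Binomial theorem with x = y = 1: Σ C(7,i) = (1+1)^7 = 2^7 = 128. The statement holds.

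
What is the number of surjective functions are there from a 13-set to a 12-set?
37,362,124,800

Solution: Onto functions = 12! × S(13,12)
First compute S(13,12) via recurrence:
Using the Stirling recurrence: S(n,k) = k·S(n-1,k) + S(n-1,k-1)
S(13,12) = 12·S(12,12) + S(12,11)
         = 12·1 + 66
         = 12 + 66
         = 78
Then: 479001600 × 78 = 37,362,124,800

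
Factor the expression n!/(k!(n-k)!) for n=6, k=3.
C(6,3) = 20
This is the binomial coefficient C(6,3) = 20.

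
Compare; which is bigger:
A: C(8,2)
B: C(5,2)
A

Explanation: A=C(8,2)=28, B=C(5,2)=10.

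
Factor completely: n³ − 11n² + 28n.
n³ − 11n² + 28n = n(n² − 11n + 28) = n(n − 4)(n − 7).
Final answer: n(n − 4)(n − 7)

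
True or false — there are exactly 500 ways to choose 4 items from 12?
False

C(12,4) = 495 ≠ 500.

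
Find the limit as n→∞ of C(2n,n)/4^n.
0

C(2n,n) ~ 4^n/√(πn), so C(2n,n)/4^n ~ 1/√(πn) → 0.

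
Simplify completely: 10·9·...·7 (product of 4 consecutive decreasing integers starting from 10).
5,040

Solution: This is P(10,4) = 10!/(6)! = 5,040.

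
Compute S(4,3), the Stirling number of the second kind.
6

Using the Stirling recurrence: S(n,k) = k·S(n-1,k) + S(n-1,k-1)
S(4,3) = 3·S(3,3) + S(3,2)
         = 3·1 + 3
         = 3 + 3
         = 6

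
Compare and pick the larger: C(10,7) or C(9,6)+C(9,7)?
Equal

Reasoning: By Pascal's identity: C(10,7) = C(9,6)+C(9,7) = 120. Equal.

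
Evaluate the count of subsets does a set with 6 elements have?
Each element can be included or excluded: 2^6 = 64.
Final answer: 64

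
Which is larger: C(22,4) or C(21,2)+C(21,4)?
C(22,4)

C(22,4)=7,315; C(21,2)+C(21,4)=210+5,985=6,195.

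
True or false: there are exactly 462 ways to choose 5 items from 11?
True

Reasoning: C(11,5) = 462.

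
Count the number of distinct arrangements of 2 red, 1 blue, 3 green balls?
Multinomial: 6!/(2! × 1! × 3!) = 60.
Final answer: 60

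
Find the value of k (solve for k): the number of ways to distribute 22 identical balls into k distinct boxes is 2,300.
Stars and bars: the count is C(22+k−1, k−1), increasing in k. k=2: C(23,1) = 23, k=3: C(24,2) = 276, k=4: C(25,3) = 2,300 ✓. So k = 4.

Answer: 4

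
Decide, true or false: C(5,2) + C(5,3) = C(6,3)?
True
Pascal's identity: LHS = 10 + 10 = 20; RHS = C(6,3) = 20. Both sides agree, so the statement holds.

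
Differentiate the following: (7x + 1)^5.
Chain rule: 5(7x+1)^{4} × 7 = 35(7x+1)^{4}.

Answer: 35(7x + 1)^4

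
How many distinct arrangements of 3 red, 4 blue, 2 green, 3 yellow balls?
Multinomial: 12!/(3! × 4! × 2! × 3!) = 277,200.
Final answer: 277,200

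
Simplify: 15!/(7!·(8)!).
6,435

Solution: This is C(15,7) = 6,435.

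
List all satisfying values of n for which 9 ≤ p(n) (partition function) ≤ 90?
6, 7, 8, 9, 10, 11, 12

Explanation: Tabulating p(n) via p(n) = p(n−1) + p(n−2) − p(n−5) − p(n−7) + …: p(5)=7; p(6)=11; p(7)=15; p(8)=22; p(9)=30; p(10)=42; p(11)=56; p(12)=77; p(13)=101. So valid n = 6, 7, 8, 9, 10, 11, 12.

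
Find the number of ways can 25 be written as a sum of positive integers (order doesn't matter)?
1,958

Pentagonal recurrence p(n) = p(n−1) + p(n−2) − p(n−5) − p(n−7) + …: p(25) = p(24) + p(23) − p(20) − p(18) + p(13) + p(10) − p(3) = 1,575 + 1,255 − 627 − 385 + 101 + 42 − 3 = 1,958.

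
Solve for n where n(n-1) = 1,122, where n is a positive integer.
34
n² − n − 1,122 = 0, so n = (1 ± √(1 + 4·1,122))/2 = (1 ± √4,489)/2 = (1 ± 67)/2, i.e. n = 34 or n = -33. Taking the positive root, n = 34 (check: 34×33 = 1,122).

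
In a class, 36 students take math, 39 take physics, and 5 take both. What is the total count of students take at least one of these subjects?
70

Reasoning: |A∪B| = |A|+|B|-|A∩B| = 36+39-5 = 70.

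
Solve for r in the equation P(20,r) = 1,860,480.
P(20,r) = 20·19·…·(20−r+1), a product of r factors. Multiplying down from 20: 20 = 20; 20·19 = 380; 20·19·18 = 6,840; 20·19·18·17 = 116,280; 20·19·18·17·16 = 1,860,480 ✓ (5 factors). So r = 5.
Final answer: 5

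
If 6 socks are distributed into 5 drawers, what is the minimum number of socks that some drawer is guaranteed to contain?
Pigeonhole: ⌈6/5⌉ = 2.

Answer: 2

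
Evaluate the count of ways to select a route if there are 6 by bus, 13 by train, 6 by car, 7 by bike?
32

Solution: By the addition principle: 6 + 13 + 6 + 7 = 32.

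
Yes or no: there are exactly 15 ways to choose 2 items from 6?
Yes

C(6,2) = 15.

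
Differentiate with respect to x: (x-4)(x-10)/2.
(2x - 14)/2

Working:
d/dx[(x-4)(x-10)] = (x-10) + (x-4) = 2x - 14. Dividing by 2 gives (2x - 14)/2.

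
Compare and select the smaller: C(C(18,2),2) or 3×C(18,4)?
C(C(18,2),2)=11,628, 3×C(18,4)=9,180.
Final answer: 3×C(18,4)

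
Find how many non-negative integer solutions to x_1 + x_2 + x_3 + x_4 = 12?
C(12+4-1, 4-1) = 455.
Final answer: 455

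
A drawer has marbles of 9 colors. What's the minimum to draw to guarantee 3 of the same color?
Worst case: 2 of each = 18. One more: 19.
Final answer: 19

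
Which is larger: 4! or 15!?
15!
4!=24, 15!=1,307,674,368,000. 15! > 4!.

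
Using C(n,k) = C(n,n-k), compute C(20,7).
77,520
C(20,7) = C(20,13) = 77,520.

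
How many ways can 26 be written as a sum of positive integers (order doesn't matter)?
2,436

Pentagonal recurrence p(n) = p(n−1) + p(n−2) − p(n−5) − p(n−7) + …: p(26) = p(25) + p(24) − p(21) − p(19) + p(14) + p(11) − p(4) − p(0) = 1,958 + 1,575 − 792 − 490 + 135 + 56 − 5 − 1 = 2,436.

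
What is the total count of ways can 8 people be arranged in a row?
40,320

Solution: Arrangements of 8 distinct objects: 8! = 40,320.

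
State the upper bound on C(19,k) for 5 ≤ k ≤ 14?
92,378

Working:
C(19,k) is maximised at the centre of the row: C(19,9) = 92,378.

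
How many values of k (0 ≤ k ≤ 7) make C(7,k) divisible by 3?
Checking C(7,k) mod 3 for k = 0..7: divisible at k = 2, 5. That's 2 values.

Answer: 2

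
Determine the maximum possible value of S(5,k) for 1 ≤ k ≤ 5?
Row S(5,k) for k = 1..5 (via S(n,k) = k·S(n−1,k) + S(n−1,k−1)): 1, 15, 25, 10, 1. The row is unimodal; maximum at k = 3: 25.

Answer: 25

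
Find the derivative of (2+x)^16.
16(2+x)^15

Solution: Using the power rule: d/dx (2+x)^16 = 16(2+x)^{15}.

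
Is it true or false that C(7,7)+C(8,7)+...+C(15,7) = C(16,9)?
False

Hockey stick identity gives Σ = C(16,8) = 12,870; RHS C(16,9) = 11,440.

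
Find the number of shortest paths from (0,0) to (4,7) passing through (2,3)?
150

Solution: To (2,3): C(5,2)=10. From there: C(6,2)=15. Total: 150.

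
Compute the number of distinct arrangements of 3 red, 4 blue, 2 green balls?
1,260

Working:
Multinomial: 9!/(3! × 4! × 2!) = 1,260.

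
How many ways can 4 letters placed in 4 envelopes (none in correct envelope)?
Using D(n) = (n-1)[D(n-1) + D(n-2)]:
D(4) = (4-1) × [D(3) + D(2)]
      = 3 × [2 + 1]
      = 3 × 3
      = 9

Answer: 9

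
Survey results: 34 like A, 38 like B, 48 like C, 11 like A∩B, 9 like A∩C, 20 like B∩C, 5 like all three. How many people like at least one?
85

Solution: |A∪B∪C| = 34+38+48-11-9-20+5 = 85.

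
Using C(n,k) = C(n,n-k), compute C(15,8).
6,435

Reasoning: C(15,8) = C(15,7) = 6,435.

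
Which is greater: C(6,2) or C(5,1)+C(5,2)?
Equal

By Pascal's identity: C(6,2) = C(5,1)+C(5,2) = 15. Equal.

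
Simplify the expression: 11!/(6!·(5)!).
462

Solution: This is C(11,6) = 462.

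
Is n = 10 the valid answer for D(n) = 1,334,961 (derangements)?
Yes

Reasoning: D(10) = (10-1)·[D(9) + D(8)] = 9·[133,496 + 14,833] = 1,334,961, which equals 1,334,961.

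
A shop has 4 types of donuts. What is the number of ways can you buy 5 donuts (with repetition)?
56

Solution: Stars and bars: C(5+4-1, 5) = C(8, 5) = 56.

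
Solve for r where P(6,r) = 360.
4

Working:
P(6,r) = 6·5·…·(6−r+1), a product of r factors. Multiplying down from 6: 6 = 6; 6·5 = 30; 6·5·4 = 120; 6·5·4·3 = 360 ✓ (4 factors). So r = 4.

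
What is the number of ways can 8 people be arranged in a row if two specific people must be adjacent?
Treat pair as unit: (8-1)! arrangements × 2 internal orders = 10,080.

Answer: 10,080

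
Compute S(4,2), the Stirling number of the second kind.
7

Solution: Using the Stirling recurrence: S(n,k) = k·S(n-1,k) + S(n-1,k-1)
S(4,2) = 2·S(3,2) + S(3,1)
         = 2·3 + 1
         = 6 + 1
         = 7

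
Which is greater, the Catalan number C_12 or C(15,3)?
C_12

Working:
C_12 = C(24,12)/(12+1) = 2,704,156/13 = 208,012; C(15,3) = 455.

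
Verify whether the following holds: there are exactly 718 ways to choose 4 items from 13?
False

Working:
C(13,4) = 715 ≠ 718.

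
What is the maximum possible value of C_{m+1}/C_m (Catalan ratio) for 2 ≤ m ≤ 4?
3
C_{m+1}/C_m = 2(2m+1)/(m+2), which increases with m. Maximum at m = 4: 2·9/6 = 3.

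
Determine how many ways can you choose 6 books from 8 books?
28

Explanation: C(8,6) = 8! / (6! × (8-6)!)
         = 8! / (6! × 2!)
         = 28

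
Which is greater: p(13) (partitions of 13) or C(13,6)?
Pentagonal recurrence p(n) = p(n−1) + p(n−2) − p(n−5) − p(n−7) + …: p(13) = p(12) + p(11) − p(8) − p(6) + p(1) = 77 + 56 − 22 − 11 + 1 = 101; C(13,6) = 1,716.

Answer: C(13,6)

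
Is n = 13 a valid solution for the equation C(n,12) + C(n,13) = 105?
C(13,12) + C(13,13) = 13 + 1 = 14, which does not equal 105.

Answer: No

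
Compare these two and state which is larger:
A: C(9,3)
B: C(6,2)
A=C(9,3)=84, B=C(6,2)=15.
Final answer: A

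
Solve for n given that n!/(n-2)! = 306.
18

n!/(n-2)! = n×(n-1), a product of 2 consecutive integers ≈ (n−0.5)^2. 306^(1/2) + 0.5 ≈ 18.0; check n = 18: 18×17 = 306 ✓. So n = 18.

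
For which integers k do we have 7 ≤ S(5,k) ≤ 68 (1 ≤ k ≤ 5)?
2, 3, 4

Working:
S(5,1)=1; S(5,2)=15; S(5,3)=25; S(5,4)=10; S(5,5)=1. So valid k = 2, 3, 4.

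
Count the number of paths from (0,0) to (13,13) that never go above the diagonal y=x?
Counted by the Catalan number C_13: C_13 = C(26,13)/(13+1) = 10,400,600/14 = 742,900.
Final answer: 742,900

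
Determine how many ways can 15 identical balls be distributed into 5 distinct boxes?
C(15+5-1, 5-1) = C(19, 4) = 3,876.
Final answer: 3,876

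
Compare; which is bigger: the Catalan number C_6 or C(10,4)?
C_6 = C(12,6)/(6+1) = 924/7 = 132; C(10,4) = 210.
Final answer: C(10,4)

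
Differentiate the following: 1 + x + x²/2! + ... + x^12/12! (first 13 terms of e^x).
1 + x + x²/2! + ... + x^11/11!
Differentiating term by term gives the first 12 terms of e^x.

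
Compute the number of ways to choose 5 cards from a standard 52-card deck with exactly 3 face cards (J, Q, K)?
171,600

Explanation: 12 face cards and 40 non-face cards: C(12,3) × C(40,2) = 220 × 780 = 171,600.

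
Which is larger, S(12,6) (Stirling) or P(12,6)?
S(12,6) = 6·S(11,6) + S(11,5) = 6·179,487 + 246,730 = 1,323,652; P(12,6) = 665,280.
Final answer: S(12,6)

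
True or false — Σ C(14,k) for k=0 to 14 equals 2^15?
False

Solution: Binomial theorem: Σ C(14,k) = (1+1)^14 = 2^14 = 16,384; RHS 2^15 = 32,768.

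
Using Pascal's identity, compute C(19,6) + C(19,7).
C(19,6) + C(19,7) = C(20,7) = 77,520.
Final answer: 77,520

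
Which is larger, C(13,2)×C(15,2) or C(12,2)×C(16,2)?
C(13,2)×C(15,2)
C(13,2)×C(15,2)=8,190, C(12,2)×C(16,2)=7,920.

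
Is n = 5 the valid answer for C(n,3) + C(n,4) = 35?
No

Solution: C(5,3) + C(5,4) = 10 + 5 = 15, which does not equal 35.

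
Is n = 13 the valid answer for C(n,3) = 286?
C(13,3) = 13·12·11/3! = 1,716/6 = 286, which equals 286.
Final answer: Yes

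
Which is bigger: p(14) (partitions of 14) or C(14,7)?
C(14,7)

Working:
Pentagonal recurrence p(n) = p(n−1) + p(n−2) − p(n−5) − p(n−7) + …: p(14) = p(13) + p(12) − p(9) − p(7) + p(2) = 101 + 77 − 30 − 15 + 2 = 135; C(14,7) = 3,432.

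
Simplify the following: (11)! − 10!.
36,288,000

Working:
(11)! − 10! = (11)·10! − 10! = (11−1)·10! = 10·10! = 36,288,000.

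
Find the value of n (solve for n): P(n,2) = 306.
18

Explanation: P(n,2) = n(n−1) is increasing in n; n(n−1) ≈ (n−0.5)^2 = 306 gives n ≈ 18.0. Check: P(16,2) = 240, P(17,2) = 272, P(18,2) = 306 ✓. So n = 18.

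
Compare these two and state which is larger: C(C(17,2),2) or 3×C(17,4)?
C(C(17,2),2)

Explanation: C(C(17,2),2)=9,180, 3×C(17,4)=7,140.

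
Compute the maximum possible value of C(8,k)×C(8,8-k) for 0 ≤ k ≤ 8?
4,900

Reasoning: C(8,k)·C(8,8-k) = C(8,k)², maximised at the centre k = 4: C(8,4)² = 4,900.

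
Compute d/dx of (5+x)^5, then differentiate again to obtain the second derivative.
First derivative: 5(5+x)^{4}. Second derivative: 5·4·(5+x)^{3} = 20(5+x)^{3}.

Answer: 20(5+x)^3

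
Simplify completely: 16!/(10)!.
5,765,760

Working:
This equals 16×15×...×11 = 5,765,760.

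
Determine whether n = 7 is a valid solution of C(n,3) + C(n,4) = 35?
No

Solution: C(7,3) + C(7,4) = 35 + 35 = 70, which does not equal 35.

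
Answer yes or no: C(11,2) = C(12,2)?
No

Solution: LHS = C(11,2) = 55; RHS = C(12,2) = 66. 55 ≠ 66, so the statement does not hold.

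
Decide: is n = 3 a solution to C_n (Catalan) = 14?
No

Explanation: C_3 = C(6,3)/(3+1) = 20/4 = 5, which does not equal 14.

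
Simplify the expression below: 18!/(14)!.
73,440

This equals 18×17×...×15 = 73,440.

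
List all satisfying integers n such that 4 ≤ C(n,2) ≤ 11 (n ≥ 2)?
C(3,2)=3; C(4,2)=6; C(5,2)=10; C(6,2)=15. So valid n = 4, 5.

Answer: 4, 5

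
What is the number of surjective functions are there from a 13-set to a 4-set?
60,780,720

Explanation: Onto functions = 4! × S(13,4)
First compute S(13,4) via recurrence:
Using the Stirling recurrence: S(n,k) = k·S(n-1,k) + S(n-1,k-1)
S(13,4) = 4·S(12,4) + S(12,3)
         = 4·611501 + 86526
         = 2446004 + 86526
         = 2,532,530
Then: 24 × 2532530 = 60,780,720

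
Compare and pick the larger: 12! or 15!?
15!

Solution: 12!=479,001,600, 15!=1,307,674,368,000. 15! > 12!.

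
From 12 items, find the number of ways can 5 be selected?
792

Working:
C(12,5) = 12! / (5! × (12-5)!)
         = 12! / (5! × 7!)
         = 792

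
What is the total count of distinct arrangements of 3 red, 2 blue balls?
10

Solution: Multinomial: 5!/(3! × 2!) = 10.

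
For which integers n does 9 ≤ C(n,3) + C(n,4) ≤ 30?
5
C(4,3)+C(4,4)=5; C(5,3)+C(5,4)=15; C(6,3)+C(6,4)=35. So valid n = 5.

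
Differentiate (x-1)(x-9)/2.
(2x - 10)/2
d/dx[(x-1)(x-9)] = (x-9) + (x-1) = 2x - 10. Dividing by 2 gives (2x - 10)/2.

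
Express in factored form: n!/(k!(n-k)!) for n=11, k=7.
This is the binomial coefficient C(11,7) = 330.

Answer: C(11,7) = 330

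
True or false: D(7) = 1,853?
False

Reasoning: Derangements of 7 elements: D(7) = (7-1)·[D(6) + D(5)] = 6·[265 + 44] = 1,854.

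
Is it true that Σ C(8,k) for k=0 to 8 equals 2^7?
False

Binomial theorem: Σ C(8,k) = (1+1)^8 = 2^8 = 256; RHS 2^7 = 128.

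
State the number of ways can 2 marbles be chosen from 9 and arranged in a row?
72
P(9,2) = 9!/(9-2)! = 72.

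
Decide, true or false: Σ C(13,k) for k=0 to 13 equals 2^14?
Binomial theorem: Σ C(13,k) = (1+1)^13 = 2^13 = 8,192; RHS 2^14 = 16,384.
Final answer: False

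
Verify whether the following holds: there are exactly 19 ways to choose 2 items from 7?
C(7,2) = 21 ≠ 19.

Answer: False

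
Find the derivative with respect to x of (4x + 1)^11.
44(4x + 1)^10

Solution: Chain rule: 11(4x+1)^{10} × 4 = 44(4x+1)^{10}.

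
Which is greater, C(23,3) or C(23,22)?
C(23,3)
C(23,3)=1,771, C(23,22)=23.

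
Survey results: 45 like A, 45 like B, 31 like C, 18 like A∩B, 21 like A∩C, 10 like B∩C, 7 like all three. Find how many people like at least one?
|A∪B∪C| = 45+45+31-18-21-10+7 = 79.
Final answer: 79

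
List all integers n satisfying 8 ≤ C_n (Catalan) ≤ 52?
C_3=5; C_4=14; C_5=42; C_6=132. So valid n = 4, 5.
Final answer: 4, 5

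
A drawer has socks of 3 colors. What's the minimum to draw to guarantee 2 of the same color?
4

Working:
Worst case: 1 of each = 3. One more: 4.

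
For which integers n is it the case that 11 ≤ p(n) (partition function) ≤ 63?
6, 7, 8, 9, 10, 11

Working:
Tabulating p(n) via p(n) = p(n−1) + p(n−2) − p(n−5) − p(n−7) + …: p(5)=7; p(6)=11; p(7)=15; p(8)=22; p(9)=30; p(10)=42; p(11)=56; p(12)=77. So valid n = 6, 7, 8, 9, 10, 11.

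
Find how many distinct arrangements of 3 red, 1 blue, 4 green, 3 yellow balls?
46,200

Explanation: Multinomial: 11!/(3! × 1! × 4! × 3!) = 46,200.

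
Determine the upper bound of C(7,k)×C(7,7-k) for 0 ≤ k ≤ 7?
1,225

Reasoning: C(7,k)·C(7,7-k) = C(7,k)², maximised at the centre k = 3: C(7,3)² = 1,225.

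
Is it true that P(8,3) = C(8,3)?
False

P(8,3) = 336 but C(8,3) = 56; they differ by a factor of 3! = 6, so the statement does not hold.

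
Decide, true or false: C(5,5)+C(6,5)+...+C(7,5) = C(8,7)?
False
Hockey stick identity gives Σ = C(8,6) = 28; RHS C(8,7) = 8.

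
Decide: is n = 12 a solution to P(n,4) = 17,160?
No

Reasoning: P(12,4) = 12·11·10·9 = 11,880, which does not equal 17,160.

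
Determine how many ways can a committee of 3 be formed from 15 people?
455

Explanation: C(15,3) = 15! / (3! × (15-3)!)
         = 15! / (3! × 12!)
         = 455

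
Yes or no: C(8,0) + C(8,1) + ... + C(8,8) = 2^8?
Yes

Binomial theorem with x = y = 1: Σ C(8,i) = (1+1)^8 = 2^8 = 256. The statement holds.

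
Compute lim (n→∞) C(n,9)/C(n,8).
∞

Reasoning: C(n,9)/C(n,8) = (n-8)/9 → ∞ as n → ∞.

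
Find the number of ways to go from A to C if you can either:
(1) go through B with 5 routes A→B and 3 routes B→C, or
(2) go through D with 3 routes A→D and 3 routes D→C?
24

Reasoning: Route via B: 5×3=15. Route via D: 3×3=9. Total: 24.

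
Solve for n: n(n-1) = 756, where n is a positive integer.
28

Explanation: n² − n − 756 = 0, so n = (1 ± √(1 + 4·756))/2 = (1 ± √3,025)/2 = (1 ± 55)/2, i.e. n = 28 or n = -27. Taking the positive root, n = 28 (check: 28×27 = 756).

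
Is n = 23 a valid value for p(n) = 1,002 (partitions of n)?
No

Solution: Pentagonal recurrence p(n) = p(n−1) + p(n−2) − p(n−5) − p(n−7) + …: p(23) = p(22) + p(21) − p(18) − p(16) + p(11) + p(8) − p(1) = 1,002 + 792 − 385 − 231 + 56 + 22 − 1 = 1,255, which does not equal 1,002.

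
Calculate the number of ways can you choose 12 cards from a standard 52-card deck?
206,379,406,870

Reasoning: C(52,12) = 206,379,406,870.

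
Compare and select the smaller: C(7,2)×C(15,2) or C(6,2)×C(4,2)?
C(7,2)×C(15,2)=2,205, C(6,2)×C(4,2)=90.

Answer: C(6,2)×C(4,2)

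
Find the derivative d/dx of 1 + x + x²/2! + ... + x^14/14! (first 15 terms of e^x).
Differentiating term by term gives the first 14 terms of e^x.
Final answer: 1 + x + x²/2! + ... + x^13/13!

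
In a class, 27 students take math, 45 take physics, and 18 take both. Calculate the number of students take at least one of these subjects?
54

|A∪B| = |A|+|B|-|A∩B| = 27+45-18 = 54.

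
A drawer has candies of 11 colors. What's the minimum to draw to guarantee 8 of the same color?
78

Solution: Worst case: 7 of each = 77. One more: 78.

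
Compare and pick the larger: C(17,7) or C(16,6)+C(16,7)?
By Pascal's identity: C(17,7) = C(16,6)+C(16,7) = 19,448. Equal.
Final answer: Equal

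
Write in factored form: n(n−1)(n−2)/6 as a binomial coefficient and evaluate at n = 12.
C(n,3); C(12,3) = 220

Explanation: n(n−1)(n−2)/6 = n!/(3!(n−3)!) = C(n,3). At n = 12: C(12,3) = 220.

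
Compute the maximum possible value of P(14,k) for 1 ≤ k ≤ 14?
87,178,291,200

Working:
P(14,k) increases in k, so maximum at k = 14: 14! = 87,178,291,200.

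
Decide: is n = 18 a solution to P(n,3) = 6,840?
No

Reasoning: P(18,3) = 18·17·16 = 4,896, which does not equal 6,840.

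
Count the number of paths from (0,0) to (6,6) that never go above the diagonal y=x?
132

Counted by the Catalan number C_6: C_6 = C(12,6)/(6+1) = 924/7 = 132.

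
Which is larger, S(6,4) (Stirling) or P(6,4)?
P(6,4)

Explanation: S(6,4) = 4·S(5,4) + S(5,3) = 4·10 + 25 = 65; P(6,4) = 360.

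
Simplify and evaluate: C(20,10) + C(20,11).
By Pascal's identity: C(21,11) = 352,716.
Final answer: 352,716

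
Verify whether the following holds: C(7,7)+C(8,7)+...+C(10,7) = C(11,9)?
False

Hockey stick identity gives Σ = C(11,8) = 165; RHS C(11,9) = 55.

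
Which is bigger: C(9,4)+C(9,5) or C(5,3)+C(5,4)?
C(9,4)+C(9,5)

First=252, Second=15.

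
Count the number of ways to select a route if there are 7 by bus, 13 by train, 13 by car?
33
By the addition principle: 7 + 13 + 13 = 33.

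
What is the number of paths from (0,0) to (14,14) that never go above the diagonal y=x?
2,674,440

Counted by the Catalan number C_14: C_14 = C(28,14)/(14+1) = 40,116,600/15 = 2,674,440.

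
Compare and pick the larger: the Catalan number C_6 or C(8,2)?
C_6

C_6 = C(12,6)/(6+1) = 924/7 = 132; C(8,2) = 28.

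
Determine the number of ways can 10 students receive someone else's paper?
1,334,961

Using D(n) = (n-1)[D(n-1) + D(n-2)]:
D(10) = (10-1) × [D(9) + D(8)]
      = 9 × [133496 + 14833]
      = 9 × 148329
      = 1,334,961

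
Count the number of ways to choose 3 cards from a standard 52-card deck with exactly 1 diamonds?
9,633

Working:
13 diamonds and 39 non-diamonds: C(13,1) × C(39,2) = 13 × 741 = 9,633.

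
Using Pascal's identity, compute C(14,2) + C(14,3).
455
C(14,2) + C(14,3) = C(15,3) = 455.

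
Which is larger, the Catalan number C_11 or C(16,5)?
C_11

C_11 = C(22,11)/(11+1) = 705,432/12 = 58,786; C(16,5) = 4,368.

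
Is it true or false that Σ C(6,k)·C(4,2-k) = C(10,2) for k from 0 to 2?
Vandermonde's identity gives C(10,2) = 45; RHS C(10,2) = 45.
Final answer: True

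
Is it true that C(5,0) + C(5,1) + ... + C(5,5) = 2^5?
True

Solution: Binomial theorem with x = y = 1: Σ C(5,i) = (1+1)^5 = 2^5 = 32. The statement holds.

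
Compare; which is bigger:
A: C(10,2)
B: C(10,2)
A=C(10,2)=45, B=C(10,2)=45.
Final answer: Equal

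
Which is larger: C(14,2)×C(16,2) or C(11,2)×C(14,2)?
C(14,2)×C(16,2)

Working:
C(14,2)×C(16,2)=10,920, C(11,2)×C(14,2)=5,005.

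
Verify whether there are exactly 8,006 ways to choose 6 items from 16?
False
C(16,6) = 8,008 ≠ 8006.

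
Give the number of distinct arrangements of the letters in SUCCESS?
420

Working:
Word has 7 letters (S=3, U=1, C=2, E=1). Arrangements: 7!/Π(k!) = 420.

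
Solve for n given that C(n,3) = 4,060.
30

Solution: C(n,3) = n(n−1)(n−2)/3! is increasing in n, and n(n−1)(n−2) = 3!·4,060 = 24,360 ≈ (n−1)^3 gives n ≈ 30.0. Check: C(28,3) = 3,276, C(29,3) = 3,654, C(30,3) = 4,060 ✓. So n = 30.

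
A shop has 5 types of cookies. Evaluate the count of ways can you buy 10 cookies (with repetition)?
1,001

Stars and bars: C(10+5-1, 10) = C(14, 10) = 1,001.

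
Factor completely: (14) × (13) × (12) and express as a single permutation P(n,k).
P(14,3) = 14!/(11)!

Solution: Product of 3 consecutive descending integers starting at 14: P(14,3) = 14!/11! = 2,184.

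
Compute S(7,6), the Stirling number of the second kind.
21

Reasoning: Using the Stirling recurrence: S(n,k) = k·S(n-1,k) + S(n-1,k-1)
S(7,6) = 6·S(6,6) + S(6,5)
         = 6·1 + 15
         = 6 + 15
         = 21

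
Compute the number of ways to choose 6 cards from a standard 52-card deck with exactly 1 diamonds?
7,484,841

Solution: 13 diamonds and 39 non-diamonds: C(13,1) × C(39,5) = 13 × 575757 = 7,484,841.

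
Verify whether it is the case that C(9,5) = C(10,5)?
False

Working:
LHS = C(9,5) = 126; RHS = C(10,5) = 252. 126 ≠ 252, so the statement does not hold.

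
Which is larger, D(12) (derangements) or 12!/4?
D(12)

Explanation: D(12) = (12-1)·[D(11) + D(10)] = 11·[14,684,570 + 1,334,961] = 176,214,841; 12!/4 = 479,001,600/4 = 119,750,400.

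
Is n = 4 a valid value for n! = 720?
No
4! = 4·3! = 4·6 = 24, which does not equal 720.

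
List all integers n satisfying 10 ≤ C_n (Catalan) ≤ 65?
4, 5

C_3=5; C_4=14; C_5=42; C_6=132. So valid n = 4, 5.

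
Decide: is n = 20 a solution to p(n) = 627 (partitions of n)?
Yes

Pentagonal recurrence p(n) = p(n−1) + p(n−2) − p(n−5) − p(n−7) + …: p(20) = p(19) + p(18) − p(15) − p(13) + p(8) + p(5) = 490 + 385 − 176 − 101 + 22 + 7 = 627, which equals 627.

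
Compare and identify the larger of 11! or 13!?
13!

Explanation: 11!=39,916,800, 13!=6,227,020,800. 13! > 11!.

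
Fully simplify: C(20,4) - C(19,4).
969

Explanation: C(20,4) - C(19,4) = C(19,3) = 969.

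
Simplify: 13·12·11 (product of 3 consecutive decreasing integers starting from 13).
1,716

Reasoning: This is P(13,3) = 13!/(10)! = 1,716.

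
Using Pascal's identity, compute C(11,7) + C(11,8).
C(11,7) + C(11,8) = C(12,8) = 495.
Final answer: 495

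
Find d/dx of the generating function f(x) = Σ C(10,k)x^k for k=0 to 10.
Term-by-term differentiation gives Σ k·C(10,k)x^{k-1} for k=1 to 10.
Final answer: Σ k·C(10,k)x^(k-1) for k=1 to 10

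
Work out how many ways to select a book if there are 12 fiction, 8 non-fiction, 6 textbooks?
By the addition principle: 12 + 8 + 6 = 26.
Final answer: 26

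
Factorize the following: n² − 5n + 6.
(n − 2)(n − 3)

Solution: Seek roots whose sum is 5 and product is 6: (2, 3). So n² − 5n + 6 = (n − 2)(n − 3).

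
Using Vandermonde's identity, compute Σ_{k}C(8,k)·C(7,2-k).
105

Reasoning: = C(8+7,2) = C(15,2) = 105.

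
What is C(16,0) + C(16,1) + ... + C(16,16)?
65,536

Explanation: Sum of binomial coefficients = 2^16 = 65,536.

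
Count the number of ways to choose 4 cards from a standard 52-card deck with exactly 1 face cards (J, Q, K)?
118,560

Working:
12 face cards and 40 non-face cards: C(12,1) × C(40,3) = 12 × 9,880 = 118,560.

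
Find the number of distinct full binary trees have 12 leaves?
Using the Catalan number formula: C_n = C(2n, n) / (n+1)
C_11 = C(22, 11) / (11+1)
     = 705432 / 12
     = 58,786

Answer: 58,786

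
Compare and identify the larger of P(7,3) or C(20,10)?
C(20,10)

Working:
P(7,3)=210, C(20,10)=184,756.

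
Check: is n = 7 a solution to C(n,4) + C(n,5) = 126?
No
C(7,4) + C(7,5) = 35 + 21 = 56, which does not equal 126.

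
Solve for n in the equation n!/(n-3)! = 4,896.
18
n!/(n-3)! = n×(n-1)×(n-2), a product of 3 consecutive integers ≈ (n−1)^3. 4,896^(1/3) + 1 ≈ 18.0; check n = 18: 18×17×16 = 4,896 ✓. So n = 18.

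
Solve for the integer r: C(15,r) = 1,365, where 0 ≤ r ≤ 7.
C(15,r) is increasing for 0 ≤ r ≤ 7. Stepping up (C(15,r+1) = C(15,r)·(15−r)/(r+1)): C(15,1) = 15, C(15,2) = 105, C(15,3) = 455, C(15,4) = 1,365 ✓. So r = 4.

Answer: 4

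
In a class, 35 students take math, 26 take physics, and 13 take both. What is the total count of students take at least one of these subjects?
48

|A∪B| = |A|+|B|-|A∩B| = 35+26-13 = 48.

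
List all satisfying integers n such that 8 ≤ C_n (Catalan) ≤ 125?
4, 5

Solution: C_3=5; C_4=14; C_5=42; C_6=132. So valid n = 4, 5.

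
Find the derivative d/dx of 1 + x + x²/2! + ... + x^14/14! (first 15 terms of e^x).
Differentiating term by term gives the first 14 terms of e^x.

Answer: 1 + x + x²/2! + ... + x^13/13!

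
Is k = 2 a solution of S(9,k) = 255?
Yes

Reasoning: S(9,2) = 2·S(8,2) + S(8,1) = 2·127 + 1 = 255, which equals 255.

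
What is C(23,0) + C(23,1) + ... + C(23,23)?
Sum of binomial coefficients = 2^23 = 8,388,608.

Answer: 8,388,608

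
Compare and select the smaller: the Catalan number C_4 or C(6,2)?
C_4

Solution: C_4 = C(8,4)/(4+1) = 70/5 = 14; C(6,2) = 15.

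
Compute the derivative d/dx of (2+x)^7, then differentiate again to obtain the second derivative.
42(2+x)^5

Solution: First derivative: 7(2+x)^{6}. Second derivative: 7·6·(2+x)^{5} = 42(2+x)^{5}.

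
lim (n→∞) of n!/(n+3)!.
0
n!/(n+3)! = 1/[(n+1)(n+2)(n+3)] → 0 as n → ∞.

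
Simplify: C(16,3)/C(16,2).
C(n,k+1)/C(n,k) = (n−k)/(k+1). Here (16−2)/(2+1) = 14/3 = 14/3.
Final answer: 14/3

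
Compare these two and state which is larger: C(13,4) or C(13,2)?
C(13,4)

Working:
C(13,4)=715, C(13,2)=78.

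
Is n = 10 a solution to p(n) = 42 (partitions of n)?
Yes

Pentagonal recurrence p(n) = p(n−1) + p(n−2) − p(n−5) − p(n−7) + …: p(10) = p(9) + p(8) − p(5) − p(3) = 30 + 22 − 7 − 3 = 42, which equals 42.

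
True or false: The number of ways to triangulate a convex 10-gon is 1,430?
Triangulations of a convex 10-gon are counted by the Catalan number C_8: C_8 = C(16,8)/(8+1) = 12,870/9 = 1,430.

Answer: True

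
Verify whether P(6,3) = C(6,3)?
False

Reasoning: P(6,3) = 120 but C(6,3) = 20; they differ by a factor of 3! = 6, so the statement does not hold.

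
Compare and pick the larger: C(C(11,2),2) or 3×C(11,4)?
C(C(11,2),2)=1,485, 3×C(11,4)=990.

Answer: C(C(11,2),2)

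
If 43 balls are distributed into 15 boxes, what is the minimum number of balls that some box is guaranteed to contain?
Pigeonhole: ⌈43/15⌉ = 3.
Final answer: 3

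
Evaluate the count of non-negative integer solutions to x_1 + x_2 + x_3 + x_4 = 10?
C(10+4-1, 4-1) = 286.

Answer: 286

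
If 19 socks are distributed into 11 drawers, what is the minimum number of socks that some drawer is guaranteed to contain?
2
Pigeonhole: ⌈19/11⌉ = 2.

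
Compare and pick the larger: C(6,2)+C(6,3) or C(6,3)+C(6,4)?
First=35, Second=35.

Answer: Equal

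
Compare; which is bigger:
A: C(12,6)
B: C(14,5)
B

A=C(12,6)=924, B=C(14,5)=2,002.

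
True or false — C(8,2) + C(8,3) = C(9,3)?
True
Pascal's identity: LHS = 28 + 56 = 84; RHS = C(9,3) = 84. Both sides agree, so the statement holds.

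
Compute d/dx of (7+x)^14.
Using the power rule: d/dx (7+x)^14 = 14(7+x)^{13}.
Final answer: 14(7+x)^13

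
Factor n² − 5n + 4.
(n − 1)(n − 4)

Solution: Seek roots whose sum is 5 and product is 4: (1, 4). So n² − 5n + 4 = (n − 1)(n − 4).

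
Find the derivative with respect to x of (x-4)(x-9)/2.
(2x - 13)/2

Explanation: d/dx[(x-4)(x-9)] = (x-9) + (x-4) = 2x - 13. Dividing by 2 gives (2x - 13)/2.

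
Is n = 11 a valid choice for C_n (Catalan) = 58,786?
C_11 = C(22,11)/(11+1) = 705,432/12 = 58,786, which equals 58,786.

Answer: Yes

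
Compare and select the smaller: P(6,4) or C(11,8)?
C(11,8)

P(6,4)=360, C(11,8)=165.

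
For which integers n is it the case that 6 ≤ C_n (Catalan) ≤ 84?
4, 5

Reasoning: C_3=5; C_4=14; C_5=42; C_6=132. So valid n = 4, 5.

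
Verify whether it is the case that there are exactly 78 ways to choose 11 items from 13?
C(13,11) = 78.
Final answer: True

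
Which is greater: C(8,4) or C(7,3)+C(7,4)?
Equal

Explanation: By Pascal's identity: C(8,4) = C(7,3)+C(7,4) = 70. Equal.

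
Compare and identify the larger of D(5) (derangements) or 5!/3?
D(5) = (5-1)·[D(4) + D(3)] = 4·[9 + 2] = 44; 5!/3 = 120/3 = 40.
Final answer: D(5)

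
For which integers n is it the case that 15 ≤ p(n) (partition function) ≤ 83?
7, 8, 9, 10, 11, 12

Reasoning: Tabulating p(n) via p(n) = p(n−1) + p(n−2) − p(n−5) − p(n−7) + …: p(6)=11; p(7)=15; p(8)=22; p(9)=30; p(10)=42; p(11)=56; p(12)=77; p(13)=101. So valid n = 7, 8, 9, 10, 11, 12.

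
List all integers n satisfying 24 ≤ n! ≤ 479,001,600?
4, 5, 6, 7, 8, 9, 10, 11, 12

n! is strictly increasing; 4! = 24 and 12! = 479,001,600, so valid n = 4, 5, 6, 7, 8, 9, 10, 11, 12.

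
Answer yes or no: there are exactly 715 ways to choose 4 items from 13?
Yes

Reasoning: C(13,4) = 715.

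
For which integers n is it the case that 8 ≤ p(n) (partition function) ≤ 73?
6, 7, 8, 9, 10, 11

Explanation: Tabulating p(n) via p(n) = p(n−1) + p(n−2) − p(n−5) − p(n−7) + …: p(5)=7; p(6)=11; p(7)=15; p(8)=22; p(9)=30; p(10)=42; p(11)=56; p(12)=77. So valid n = 6, 7, 8, 9, 10, 11.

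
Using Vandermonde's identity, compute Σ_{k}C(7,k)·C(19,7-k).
657,800

Solution: = C(7+19,7) = C(26,7) = 657,800.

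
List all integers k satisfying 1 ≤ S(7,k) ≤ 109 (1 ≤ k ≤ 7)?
1, 2, 6, 7

Working:
S(7,1)=1; S(7,2)=63; S(7,3)=301; S(7,4)=350; S(7,5)=140; S(7,6)=21; S(7,7)=1. So valid k = 1, 2, 6, 7.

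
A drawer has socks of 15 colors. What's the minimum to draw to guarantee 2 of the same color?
16

Reasoning: Worst case: 1 of each = 15. One more: 16.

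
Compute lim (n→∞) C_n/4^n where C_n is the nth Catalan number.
0

C_n ~ 4^n/(n^(3/2)√π), so n^0·C_n/4^n ~ n^(0 − 3/2)/√π → 0.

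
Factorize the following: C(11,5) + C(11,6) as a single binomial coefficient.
By Pascal's identity: C(11,5) + C(11,6) = C(12,6) = 924.
Final answer: C(12,6)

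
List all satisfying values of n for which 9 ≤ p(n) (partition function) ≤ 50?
6, 7, 8, 9, 10

Reasoning: Tabulating p(n) via p(n) = p(n−1) + p(n−2) − p(n−5) − p(n−7) + …: p(5)=7; p(6)=11; p(7)=15; p(8)=22; p(9)=30; p(10)=42; p(11)=56. So valid n = 6, 7, 8, 9, 10.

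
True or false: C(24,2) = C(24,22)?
True

Working:
C(24,2) = C(24,24-2) by the symmetry property; both equal 276.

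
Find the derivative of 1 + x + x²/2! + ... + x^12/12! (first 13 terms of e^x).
Differentiating term by term gives the first 12 terms of e^x.

Answer: 1 + x + x²/2! + ... + x^11/11!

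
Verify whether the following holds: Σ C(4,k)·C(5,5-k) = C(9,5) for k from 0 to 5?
True

Reasoning: Vandermonde's identity gives C(9,5) = 126; RHS C(9,5) = 126.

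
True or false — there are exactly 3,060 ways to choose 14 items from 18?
C(18,14) = 3,060.
Final answer: True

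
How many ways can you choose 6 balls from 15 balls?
5,005
C(15,6) = 15! / (6! × (15-6)!)
         = 15! / (6! × 9!)
         = 5,005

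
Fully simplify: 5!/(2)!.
This equals 5×4×3 = 60.

Answer: 60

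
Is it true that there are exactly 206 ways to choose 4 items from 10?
C(10,4) = 210 ≠ 206.

Answer: False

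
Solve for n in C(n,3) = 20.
6

Explanation: C(n,3) = n(n−1)(n−2)/3! is increasing in n, and n(n−1)(n−2) = 3!·20 = 120 ≈ (n−1)^3 gives n ≈ 5.9. Check: C(4,3) = 4, C(5,3) = 10, C(6,3) = 20 ✓. So n = 6.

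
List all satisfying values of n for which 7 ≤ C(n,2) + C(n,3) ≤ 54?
4, 5, 6

Reasoning: C(3,2)+C(3,3)=4; C(4,2)+C(4,3)=10; C(5,2)+C(5,3)=20; C(6,2)+C(6,3)=35; C(7,2)+C(7,3)=56. So valid n = 4, 5, 6.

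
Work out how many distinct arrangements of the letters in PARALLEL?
3,360

Solution: Word has 8 letters (P=1, A=2, R=1, L=3, E=1). Arrangements: 8!/Π(k!) = 3,360.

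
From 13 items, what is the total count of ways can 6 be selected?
1,716

Explanation: C(13,6) = 13! / (6! × (13-6)!)
         = 13! / (6! × 7!)
         = 1,716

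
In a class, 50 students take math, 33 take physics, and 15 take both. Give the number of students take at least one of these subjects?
68

|A∪B| = |A|+|B|-|A∩B| = 50+33-15 = 68.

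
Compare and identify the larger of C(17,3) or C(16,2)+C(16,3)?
Equal

Solution: By Pascal's identity: C(17,3) = C(16,2)+C(16,3) = 680. Equal.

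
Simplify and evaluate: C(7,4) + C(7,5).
56

Working:
By Pascal's identity: C(8,5) = 56.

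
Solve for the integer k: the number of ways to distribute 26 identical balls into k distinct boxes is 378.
3
Stars and bars: the count is C(26+k−1, k−1), increasing in k. k=2: C(27,1) = 27, k=3: C(28,2) = 378 ✓. So k = 3.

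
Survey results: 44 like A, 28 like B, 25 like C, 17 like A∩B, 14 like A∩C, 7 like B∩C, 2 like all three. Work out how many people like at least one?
61

|A∪B∪C| = 44+28+25-17-14-7+2 = 61.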